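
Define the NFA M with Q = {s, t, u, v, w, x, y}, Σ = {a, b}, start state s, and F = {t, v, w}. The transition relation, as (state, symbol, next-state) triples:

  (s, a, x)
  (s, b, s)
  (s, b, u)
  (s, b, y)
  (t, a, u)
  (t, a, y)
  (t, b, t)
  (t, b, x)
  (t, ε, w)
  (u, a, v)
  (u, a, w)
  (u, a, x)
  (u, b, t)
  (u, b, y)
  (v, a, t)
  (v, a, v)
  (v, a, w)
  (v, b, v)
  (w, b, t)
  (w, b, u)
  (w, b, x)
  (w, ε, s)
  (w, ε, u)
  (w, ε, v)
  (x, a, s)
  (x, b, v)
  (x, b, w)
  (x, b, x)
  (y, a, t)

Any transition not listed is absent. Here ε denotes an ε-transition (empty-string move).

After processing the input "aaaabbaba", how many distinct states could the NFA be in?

Start in {s}.
Read 'a': {s} → {x}.
Read 'a': {x} → {s}.
Read 'a': {s} → {x}.
Read 'a': {x} → {s}.
Read 'b': {s} → {s, u, y}.
Read 'b': {s, u, y} → {s, t, u, v, w, y}.
Read 'a': {s, t, u, v, w, y} → {s, t, u, v, w, x, y}.
Read 'b': {s, t, u, v, w, x, y} → {s, t, u, v, w, x, y}.
Read 'a': {s, t, u, v, w, x, y} → {s, t, u, v, w, x, y}.
That set has 7 states.

7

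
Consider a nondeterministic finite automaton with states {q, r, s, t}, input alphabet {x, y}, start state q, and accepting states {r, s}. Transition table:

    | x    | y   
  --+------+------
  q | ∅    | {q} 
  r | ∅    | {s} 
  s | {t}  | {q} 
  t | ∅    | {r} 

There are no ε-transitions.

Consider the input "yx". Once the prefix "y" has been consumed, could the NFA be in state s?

No

Start in {q}.
Read 'y': q→{q}; now {q}.
State s is not in {q}.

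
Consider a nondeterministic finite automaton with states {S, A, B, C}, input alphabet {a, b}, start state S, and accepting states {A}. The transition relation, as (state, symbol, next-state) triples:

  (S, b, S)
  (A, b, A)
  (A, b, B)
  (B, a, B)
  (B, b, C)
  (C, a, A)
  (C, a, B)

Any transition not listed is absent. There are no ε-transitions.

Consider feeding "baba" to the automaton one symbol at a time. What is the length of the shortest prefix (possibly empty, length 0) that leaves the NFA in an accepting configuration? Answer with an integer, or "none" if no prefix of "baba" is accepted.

Start in {S}.
Read 'b': {S} → {S}.
Read 'a': {S} → ∅.
The set is empty and remains empty for the remaining 2 symbols.
No reachable set along the way intersects F.

none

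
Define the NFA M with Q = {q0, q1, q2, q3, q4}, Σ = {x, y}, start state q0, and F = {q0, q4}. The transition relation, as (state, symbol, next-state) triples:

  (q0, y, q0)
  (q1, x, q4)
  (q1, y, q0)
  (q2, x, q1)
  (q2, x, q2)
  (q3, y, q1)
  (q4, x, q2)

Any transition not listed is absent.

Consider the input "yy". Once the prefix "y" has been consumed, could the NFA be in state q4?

No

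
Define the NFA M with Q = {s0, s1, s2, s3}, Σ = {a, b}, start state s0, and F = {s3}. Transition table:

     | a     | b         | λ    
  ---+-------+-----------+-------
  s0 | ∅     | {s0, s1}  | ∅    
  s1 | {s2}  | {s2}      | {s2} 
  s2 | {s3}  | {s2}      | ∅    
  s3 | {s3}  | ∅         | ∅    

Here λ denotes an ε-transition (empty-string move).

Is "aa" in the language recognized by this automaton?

No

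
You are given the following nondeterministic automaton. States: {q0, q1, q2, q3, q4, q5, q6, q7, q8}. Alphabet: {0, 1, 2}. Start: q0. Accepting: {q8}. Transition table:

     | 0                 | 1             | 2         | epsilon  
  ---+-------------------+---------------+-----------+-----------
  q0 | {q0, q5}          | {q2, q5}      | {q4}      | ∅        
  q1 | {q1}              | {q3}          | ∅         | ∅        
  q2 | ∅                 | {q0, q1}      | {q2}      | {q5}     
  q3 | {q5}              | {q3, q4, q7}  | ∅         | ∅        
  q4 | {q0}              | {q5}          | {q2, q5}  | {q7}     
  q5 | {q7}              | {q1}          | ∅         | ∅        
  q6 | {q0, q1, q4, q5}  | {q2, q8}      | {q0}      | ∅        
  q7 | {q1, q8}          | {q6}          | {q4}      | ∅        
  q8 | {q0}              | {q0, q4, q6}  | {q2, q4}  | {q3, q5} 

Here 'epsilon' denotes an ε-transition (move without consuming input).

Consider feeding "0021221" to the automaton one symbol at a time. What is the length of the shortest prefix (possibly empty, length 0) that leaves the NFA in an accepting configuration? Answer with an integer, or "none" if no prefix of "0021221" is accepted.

none

Start in {q0}.
Read '0': q0→{q0, q5}; now {q0, q5}.
Read '0': q0→{q0, q5}, q5→{q7}; now {q0, q5, q7}.
Read '2': q0→{q4}, q5→∅, q7→{q4}; union {q4}; ε-closure = {q4, q7}.
Read '1': q4→{q5}, q7→{q6}; now {q5, q6}.
Read '2': q5→∅, q6→{q0}; now {q0}.
Read '2': q0→{q4}; union {q4}; ε-closure = {q4, q7}.
Read '1': q4→{q5}, q7→{q6}; now {q5, q6}.
No reachable set along the way intersects F.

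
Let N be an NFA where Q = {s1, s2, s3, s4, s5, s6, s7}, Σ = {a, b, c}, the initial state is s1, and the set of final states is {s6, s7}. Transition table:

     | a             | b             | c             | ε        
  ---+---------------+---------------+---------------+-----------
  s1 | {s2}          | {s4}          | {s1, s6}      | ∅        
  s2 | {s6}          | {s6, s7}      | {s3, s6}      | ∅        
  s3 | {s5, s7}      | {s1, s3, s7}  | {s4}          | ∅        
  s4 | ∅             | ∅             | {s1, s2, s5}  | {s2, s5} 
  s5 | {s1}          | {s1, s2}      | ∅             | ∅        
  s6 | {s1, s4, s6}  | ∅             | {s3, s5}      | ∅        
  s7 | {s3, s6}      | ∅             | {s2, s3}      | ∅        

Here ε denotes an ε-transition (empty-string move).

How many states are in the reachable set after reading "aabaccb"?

0

Start in {s1}.
Read 'a': {s1} → {s2}.
Read 'a': {s2} → {s6}.
Read 'b': {s6} → ∅.
The set is empty and remains empty for the remaining 4 symbols.
That set has 0 states.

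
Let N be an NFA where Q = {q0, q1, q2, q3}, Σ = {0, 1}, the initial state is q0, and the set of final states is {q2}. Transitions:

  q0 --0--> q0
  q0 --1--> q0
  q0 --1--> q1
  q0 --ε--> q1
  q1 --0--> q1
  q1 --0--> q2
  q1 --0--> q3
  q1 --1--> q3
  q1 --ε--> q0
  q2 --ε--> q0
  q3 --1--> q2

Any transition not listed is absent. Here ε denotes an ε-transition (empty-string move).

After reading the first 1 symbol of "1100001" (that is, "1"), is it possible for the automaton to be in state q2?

No

Start: ε-closure({q0}) = {q0, q1}.
Read '1': {q0, q1} → {q0, q1, q3}.
State q2 is not in {q0, q1, q3}.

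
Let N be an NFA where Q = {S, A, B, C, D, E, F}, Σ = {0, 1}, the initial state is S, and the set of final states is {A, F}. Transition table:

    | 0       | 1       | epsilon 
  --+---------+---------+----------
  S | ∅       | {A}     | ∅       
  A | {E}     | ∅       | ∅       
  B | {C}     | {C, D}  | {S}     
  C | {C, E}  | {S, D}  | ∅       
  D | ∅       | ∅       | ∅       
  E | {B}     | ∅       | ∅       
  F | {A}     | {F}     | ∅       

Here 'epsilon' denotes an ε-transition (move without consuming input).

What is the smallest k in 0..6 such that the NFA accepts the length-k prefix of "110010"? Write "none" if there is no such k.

1

Start in {S}.
Read '1': S→{A}; now {A}.
None of the earlier sets intersect F, but {A} does.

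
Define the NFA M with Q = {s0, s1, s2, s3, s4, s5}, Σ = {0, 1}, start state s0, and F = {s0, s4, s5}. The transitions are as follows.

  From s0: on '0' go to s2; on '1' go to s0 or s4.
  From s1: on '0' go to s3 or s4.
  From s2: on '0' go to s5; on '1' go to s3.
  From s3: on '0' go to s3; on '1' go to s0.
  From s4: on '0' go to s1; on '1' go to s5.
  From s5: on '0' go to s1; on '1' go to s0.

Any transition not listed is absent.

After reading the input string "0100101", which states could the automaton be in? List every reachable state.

Start in {s0}.
Read '0': s0→{s2}; now {s2}.
Read '1': s2→{s3}; now {s3}.
Read '0': s3→{s3}; now {s3}.
Read '0': s3→{s3}; now {s3}.
Read '1': s3→{s0}; now {s0}.
Read '0': s0→{s2}; now {s2}.
Read '1': s2→{s3}; now {s3}.

{s3}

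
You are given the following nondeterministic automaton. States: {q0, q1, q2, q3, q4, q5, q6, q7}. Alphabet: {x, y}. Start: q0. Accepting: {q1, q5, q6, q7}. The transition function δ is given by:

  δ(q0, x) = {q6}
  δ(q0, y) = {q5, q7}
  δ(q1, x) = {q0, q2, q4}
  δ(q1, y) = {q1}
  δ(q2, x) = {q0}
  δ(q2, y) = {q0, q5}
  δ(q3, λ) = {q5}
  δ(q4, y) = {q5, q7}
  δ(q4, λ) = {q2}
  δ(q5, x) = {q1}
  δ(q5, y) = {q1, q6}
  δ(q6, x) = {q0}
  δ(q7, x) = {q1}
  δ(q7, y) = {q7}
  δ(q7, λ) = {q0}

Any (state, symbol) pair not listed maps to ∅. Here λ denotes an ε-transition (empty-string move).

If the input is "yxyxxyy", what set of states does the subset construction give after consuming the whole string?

Start in {q0}.
Read 'y': {q0} → {q0, q5, q7}.
Read 'x': {q0, q5, q7} → {q1, q6}.
Read 'y': {q1, q6} → {q1}.
Read 'x': {q1} → {q0, q2, q4}.
Read 'x': {q0, q2, q4} → {q0, q6}.
Read 'y': {q0, q6} → {q0, q5, q7}.
Read 'y': {q0, q5, q7} → {q0, q1, q5, q6, q7}.

{q0, q1, q5, q6, q7}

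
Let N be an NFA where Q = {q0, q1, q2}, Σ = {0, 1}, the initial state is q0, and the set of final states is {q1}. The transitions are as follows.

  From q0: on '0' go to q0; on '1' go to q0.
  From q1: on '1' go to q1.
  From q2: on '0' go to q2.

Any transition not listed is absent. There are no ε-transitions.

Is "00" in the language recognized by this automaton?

Start in {q0}.
Read '0': q0→{q0}; now {q0}.
Read '0': q0→{q0}; now {q0}.
The final set {q0} contains no accepting state.

No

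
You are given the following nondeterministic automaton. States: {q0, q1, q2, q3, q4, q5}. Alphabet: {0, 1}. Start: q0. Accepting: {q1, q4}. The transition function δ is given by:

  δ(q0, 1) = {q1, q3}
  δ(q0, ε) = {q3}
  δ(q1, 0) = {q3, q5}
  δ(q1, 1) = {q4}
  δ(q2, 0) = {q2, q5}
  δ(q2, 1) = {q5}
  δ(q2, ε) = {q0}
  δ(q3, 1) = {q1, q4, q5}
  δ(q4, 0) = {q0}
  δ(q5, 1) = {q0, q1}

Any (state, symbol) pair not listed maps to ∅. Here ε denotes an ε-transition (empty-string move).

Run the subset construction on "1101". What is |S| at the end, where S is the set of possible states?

5

Start: ε-closure({q0}) = {q0, q3}.
Read '1': {q0, q3} → {q1, q3, q4, q5}.
Read '1': {q1, q3, q4, q5} → {q0, q1, q3, q4, q5}.
Read '0': {q0, q1, q3, q4, q5} → {q0, q3, q5}.
Read '1': {q0, q3, q5} → {q0, q1, q3, q4, q5}.
That set has 5 states.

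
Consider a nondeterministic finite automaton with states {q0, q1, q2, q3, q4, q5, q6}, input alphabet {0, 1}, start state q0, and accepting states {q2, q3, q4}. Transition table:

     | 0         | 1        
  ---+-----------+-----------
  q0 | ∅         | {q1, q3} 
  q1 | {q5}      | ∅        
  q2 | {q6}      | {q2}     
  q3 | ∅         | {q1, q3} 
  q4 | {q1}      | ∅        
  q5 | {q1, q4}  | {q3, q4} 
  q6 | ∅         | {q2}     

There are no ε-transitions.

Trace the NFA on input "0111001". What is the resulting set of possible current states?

∅

Start in {q0}.
Read '0': q0→∅; now ∅.
The set is empty and remains empty for the remaining 6 symbols.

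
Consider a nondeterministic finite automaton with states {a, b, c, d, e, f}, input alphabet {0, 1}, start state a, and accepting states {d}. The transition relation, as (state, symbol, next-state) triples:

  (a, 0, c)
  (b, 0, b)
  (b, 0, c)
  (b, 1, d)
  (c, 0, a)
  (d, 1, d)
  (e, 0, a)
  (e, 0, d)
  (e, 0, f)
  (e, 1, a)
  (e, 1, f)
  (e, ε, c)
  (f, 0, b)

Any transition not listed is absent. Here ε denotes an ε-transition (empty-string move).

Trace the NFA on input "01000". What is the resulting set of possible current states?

∅

Start in {a}.
Read '0': {a} → {c}.
Read '1': {c} → ∅.
The set is empty and remains empty for the remaining 3 symbols.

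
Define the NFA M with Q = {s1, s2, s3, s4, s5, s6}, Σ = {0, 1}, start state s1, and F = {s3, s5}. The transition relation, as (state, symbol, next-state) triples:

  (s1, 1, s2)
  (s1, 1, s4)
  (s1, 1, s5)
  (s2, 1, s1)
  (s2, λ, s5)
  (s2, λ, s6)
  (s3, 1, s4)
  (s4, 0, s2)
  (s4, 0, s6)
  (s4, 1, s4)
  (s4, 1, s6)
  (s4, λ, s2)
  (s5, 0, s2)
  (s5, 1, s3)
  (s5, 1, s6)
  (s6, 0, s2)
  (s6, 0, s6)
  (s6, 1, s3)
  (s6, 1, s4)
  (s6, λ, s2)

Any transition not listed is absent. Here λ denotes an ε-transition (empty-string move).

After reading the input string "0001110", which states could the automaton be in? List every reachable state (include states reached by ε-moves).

∅

Start in {s1}.
Read '0': s1→∅; now ∅.
The set is empty and remains empty for the remaining 6 symbols.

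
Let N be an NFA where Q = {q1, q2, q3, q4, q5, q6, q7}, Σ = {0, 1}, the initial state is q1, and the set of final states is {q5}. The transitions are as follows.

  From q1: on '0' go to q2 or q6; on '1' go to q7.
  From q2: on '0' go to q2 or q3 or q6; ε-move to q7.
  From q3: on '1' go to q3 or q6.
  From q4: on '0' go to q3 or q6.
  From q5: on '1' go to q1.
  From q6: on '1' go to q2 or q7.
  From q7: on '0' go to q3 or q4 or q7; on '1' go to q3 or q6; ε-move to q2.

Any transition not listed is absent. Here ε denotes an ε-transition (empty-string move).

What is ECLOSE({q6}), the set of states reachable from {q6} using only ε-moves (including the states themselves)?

{q6}

Begin with {q6}.
No ε-moves leave this set, so the closure equals the set itself.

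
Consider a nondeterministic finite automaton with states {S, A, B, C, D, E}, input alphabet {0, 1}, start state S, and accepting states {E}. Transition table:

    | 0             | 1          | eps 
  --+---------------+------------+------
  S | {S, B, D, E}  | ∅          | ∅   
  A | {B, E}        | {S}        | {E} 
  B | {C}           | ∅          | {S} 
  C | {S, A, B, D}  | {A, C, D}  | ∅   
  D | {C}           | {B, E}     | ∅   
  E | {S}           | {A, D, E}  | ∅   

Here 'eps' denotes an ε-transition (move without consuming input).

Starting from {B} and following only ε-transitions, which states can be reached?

Begin with {B}.
ε-move B → S; add S.

{S, B}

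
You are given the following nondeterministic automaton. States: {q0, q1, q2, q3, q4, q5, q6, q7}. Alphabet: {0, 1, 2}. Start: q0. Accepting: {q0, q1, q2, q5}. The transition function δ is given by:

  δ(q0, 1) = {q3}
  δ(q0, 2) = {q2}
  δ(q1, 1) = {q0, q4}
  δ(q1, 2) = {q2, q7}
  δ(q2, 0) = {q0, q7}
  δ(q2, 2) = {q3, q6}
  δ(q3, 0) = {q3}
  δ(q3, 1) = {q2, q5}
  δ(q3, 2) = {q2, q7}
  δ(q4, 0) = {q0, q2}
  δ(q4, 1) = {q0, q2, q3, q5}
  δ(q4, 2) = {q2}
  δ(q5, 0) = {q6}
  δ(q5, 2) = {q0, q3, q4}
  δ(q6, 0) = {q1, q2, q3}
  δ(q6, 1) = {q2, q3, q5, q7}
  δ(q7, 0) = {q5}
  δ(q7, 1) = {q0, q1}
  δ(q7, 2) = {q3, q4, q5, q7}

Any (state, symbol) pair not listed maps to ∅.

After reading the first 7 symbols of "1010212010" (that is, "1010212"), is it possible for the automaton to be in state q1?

No

Start in {q0}.
Read '1': q0→{q3}; now {q3}.
Read '0': q3→{q3}; now {q3}.
Read '1': q3→{q2, q5}; now {q2, q5}.
Read '0': q2→{q0, q7}, q5→{q6}; now {q0, q6, q7}.
Read '2': q0→{q2}, q6→∅, q7→{q3, q4, q5, q7}; now {q2, q3, q4, q5, q7}.
Read '1': q2→∅, q3→{q2, q5}, q4→{q0, q2, q3, q5}, q5→∅, q7→{q0, q1}; now {q0, q1, q2, q3, q5}.
Read '2': q0→{q2}, q1→{q2, q7}, q2→{q3, q6}, q3→{q2, q7}, q5→{q0, q3, q4}; now {q0, q2, q3, q4, q6, q7}.
State q1 is not in {q0, q2, q3, q4, q6, q7}.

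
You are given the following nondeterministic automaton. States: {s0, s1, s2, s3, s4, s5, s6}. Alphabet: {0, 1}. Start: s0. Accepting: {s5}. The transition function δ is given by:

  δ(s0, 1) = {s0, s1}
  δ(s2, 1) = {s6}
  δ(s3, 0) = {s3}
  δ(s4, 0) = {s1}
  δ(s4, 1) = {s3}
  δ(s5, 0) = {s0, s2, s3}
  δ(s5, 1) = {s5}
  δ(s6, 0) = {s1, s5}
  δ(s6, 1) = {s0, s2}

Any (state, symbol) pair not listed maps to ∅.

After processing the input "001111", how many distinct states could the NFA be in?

0

Start in {s0}.
Read '0': {s0} → ∅.
The set is empty and remains empty for the remaining 5 symbols.
That set has 0 states.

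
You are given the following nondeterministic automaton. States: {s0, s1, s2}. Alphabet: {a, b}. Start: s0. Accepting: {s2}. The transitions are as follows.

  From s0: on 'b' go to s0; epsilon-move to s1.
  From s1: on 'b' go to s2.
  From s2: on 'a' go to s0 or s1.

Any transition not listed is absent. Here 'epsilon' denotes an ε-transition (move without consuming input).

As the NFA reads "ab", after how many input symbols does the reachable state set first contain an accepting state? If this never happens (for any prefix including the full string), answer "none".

Start: ε-closure({s0}) = {s0, s1}.
Read 'a': s0→∅, s1→∅; now ∅.
The set is empty and remains empty for the remaining 1 symbol.
No reachable set along the way intersects F.

none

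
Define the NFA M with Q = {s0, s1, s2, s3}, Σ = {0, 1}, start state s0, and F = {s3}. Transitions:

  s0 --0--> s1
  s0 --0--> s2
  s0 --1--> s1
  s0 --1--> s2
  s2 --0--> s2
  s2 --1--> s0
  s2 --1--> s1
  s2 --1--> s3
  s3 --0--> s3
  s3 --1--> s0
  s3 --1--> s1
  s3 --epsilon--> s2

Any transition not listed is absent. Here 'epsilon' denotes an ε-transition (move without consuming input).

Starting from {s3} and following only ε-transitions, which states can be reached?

Begin with {s3}.
ε-move s3 → s2; add s2.

{s2, s3}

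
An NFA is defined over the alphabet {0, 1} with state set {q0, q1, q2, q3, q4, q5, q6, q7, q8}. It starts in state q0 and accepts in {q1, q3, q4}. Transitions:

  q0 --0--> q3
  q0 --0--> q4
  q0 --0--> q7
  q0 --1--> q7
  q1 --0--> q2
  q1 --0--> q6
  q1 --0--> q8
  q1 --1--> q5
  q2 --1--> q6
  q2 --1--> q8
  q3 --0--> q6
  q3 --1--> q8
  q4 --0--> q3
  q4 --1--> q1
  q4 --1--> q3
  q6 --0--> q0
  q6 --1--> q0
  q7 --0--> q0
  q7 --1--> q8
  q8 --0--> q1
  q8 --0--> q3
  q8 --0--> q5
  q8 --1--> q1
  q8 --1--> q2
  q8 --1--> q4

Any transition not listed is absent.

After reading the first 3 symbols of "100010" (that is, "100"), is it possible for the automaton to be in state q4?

Start in {q0}.
Read '1': q0→{q7}; now {q7}.
Read '0': q7→{q0}; now {q0}.
Read '0': q0→{q3, q4, q7}; now {q3, q4, q7}.
State q4 is in {q3, q4, q7}.

Yes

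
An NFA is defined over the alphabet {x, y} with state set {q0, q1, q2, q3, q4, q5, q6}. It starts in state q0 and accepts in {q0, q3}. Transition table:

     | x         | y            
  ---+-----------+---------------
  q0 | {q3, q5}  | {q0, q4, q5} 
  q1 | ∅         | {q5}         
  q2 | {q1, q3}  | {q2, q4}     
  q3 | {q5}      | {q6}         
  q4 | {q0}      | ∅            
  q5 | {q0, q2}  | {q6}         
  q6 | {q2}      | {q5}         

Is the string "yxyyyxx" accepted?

Start in {q0}.
Read 'y': q0→{q0, q4, q5}; now {q0, q4, q5}.
Read 'x': q0→{q3, q5}, q4→{q0}, q5→{q0, q2}; now {q0, q2, q3, q5}.
Read 'y': q0→{q0, q4, q5}, q2→{q2, q4}, q3→{q6}, q5→{q6}; now {q0, q2, q4, q5, q6}.
Read 'y': q0→{q0, q4, q5}, q2→{q2, q4}, q4→∅, q5→{q6}, q6→{q5}; now {q0, q2, q4, q5, q6}.
Read 'y': q0→{q0, q4, q5}, q2→{q2, q4}, q4→∅, q5→{q6}, q6→{q5}; now {q0, q2, q4, q5, q6}.
Read 'x': q0→{q3, q5}, q2→{q1, q3}, q4→{q0}, q5→{q0, q2}, q6→{q2}; now {q0, q1, q2, q3, q5}.
Read 'x': q0→{q3, q5}, q1→∅, q2→{q1, q3}, q3→{q5}, q5→{q0, q2}; now {q0, q1, q2, q3, q5}.
The final set {q0, q1, q2, q3, q5} contains the accepting states q0, q3.

Yes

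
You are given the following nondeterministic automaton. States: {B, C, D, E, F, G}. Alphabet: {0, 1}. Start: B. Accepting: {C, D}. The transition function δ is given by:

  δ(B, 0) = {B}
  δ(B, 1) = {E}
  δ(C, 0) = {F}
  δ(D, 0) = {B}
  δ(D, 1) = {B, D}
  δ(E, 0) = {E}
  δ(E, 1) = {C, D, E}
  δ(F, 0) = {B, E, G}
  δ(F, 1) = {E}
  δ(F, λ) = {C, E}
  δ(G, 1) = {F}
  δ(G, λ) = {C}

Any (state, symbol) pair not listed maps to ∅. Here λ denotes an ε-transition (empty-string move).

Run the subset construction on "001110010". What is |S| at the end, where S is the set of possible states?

Start in {B}.
Read '0': B→{B}; now {B}.
Read '0': B→{B}; now {B}.
Read '1': B→{E}; now {E}.
Read '1': E→{C, D, E}; now {C, D, E}.
Read '1': C→∅, D→{B, D}, E→{C, D, E}; now {B, C, D, E}.
Read '0': B→{B}, C→{F}, D→{B}, E→{E}; union {B, E, F}; ε-closure = {B, C, E, F}.
Read '0': B→{B}, C→{F}, E→{E}, F→{B, E, G}; union {B, E, F, G}; ε-closure = {B, C, E, F, G}.
Read '1': B→{E}, C→∅, E→{C, D, E}, F→{E}, G→{F}; now {C, D, E, F}.
Read '0': C→{F}, D→{B}, E→{E}, F→{B, E, G}; union {B, E, F, G}; ε-closure = {B, C, E, F, G}.
That set has 5 states.

5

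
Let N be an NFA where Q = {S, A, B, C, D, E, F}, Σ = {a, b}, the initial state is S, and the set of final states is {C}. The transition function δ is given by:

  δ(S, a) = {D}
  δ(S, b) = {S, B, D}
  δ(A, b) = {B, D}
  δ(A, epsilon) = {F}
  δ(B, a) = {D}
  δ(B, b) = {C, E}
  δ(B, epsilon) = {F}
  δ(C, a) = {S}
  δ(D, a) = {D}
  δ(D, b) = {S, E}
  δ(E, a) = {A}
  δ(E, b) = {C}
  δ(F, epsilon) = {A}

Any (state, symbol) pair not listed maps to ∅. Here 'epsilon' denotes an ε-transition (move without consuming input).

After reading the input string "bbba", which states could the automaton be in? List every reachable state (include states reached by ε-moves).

{S, A, D, F}

Start in {S}.
Read 'b': S→{S, B, D}; union {S, B, D}; ε-closure = {S, A, B, D, F}.
Read 'b': S→{S, B, D}, A→{B, D}, B→{C, E}, D→{S, E}, F→∅; union {S, B, C, D, E}; ε-closure = {S, A, B, C, D, E, F}.
Read 'b': S→{S, B, D}, A→{B, D}, B→{C, E}, C→∅, D→{S, E}, E→{C}, F→∅; union {S, B, C, D, E}; ε-closure = {S, A, B, C, D, E, F}.
Read 'a': S→{D}, A→∅, B→{D}, C→{S}, D→{D}, E→{A}, F→∅; union {S, A, D}; ε-closure = {S, A, D, F}.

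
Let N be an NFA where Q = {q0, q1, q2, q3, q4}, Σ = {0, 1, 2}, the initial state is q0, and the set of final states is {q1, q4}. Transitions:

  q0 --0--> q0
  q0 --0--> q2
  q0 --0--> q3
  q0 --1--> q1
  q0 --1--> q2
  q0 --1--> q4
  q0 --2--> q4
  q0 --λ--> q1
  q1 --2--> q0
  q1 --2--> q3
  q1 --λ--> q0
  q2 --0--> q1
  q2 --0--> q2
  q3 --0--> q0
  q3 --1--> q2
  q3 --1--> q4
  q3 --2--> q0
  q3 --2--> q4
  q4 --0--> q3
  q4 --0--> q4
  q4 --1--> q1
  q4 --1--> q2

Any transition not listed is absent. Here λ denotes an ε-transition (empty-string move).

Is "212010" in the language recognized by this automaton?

Yes

Start: ε-closure({q0}) = {q0, q1}.
Read '2': {q0, q1} → {q0, q1, q3, q4}.
Read '1': {q0, q1, q3, q4} → {q0, q1, q2, q4}.
Read '2': {q0, q1, q2, q4} → {q0, q1, q3, q4}.
Read '0': {q0, q1, q3, q4} → {q0, q1, q2, q3, q4}.
Read '1': {q0, q1, q2, q3, q4} → {q0, q1, q2, q4}.
Read '0': {q0, q1, q2, q4} → {q0, q1, q2, q3, q4}.
The final set {q0, q1, q2, q3, q4} contains the accepting states q1, q4.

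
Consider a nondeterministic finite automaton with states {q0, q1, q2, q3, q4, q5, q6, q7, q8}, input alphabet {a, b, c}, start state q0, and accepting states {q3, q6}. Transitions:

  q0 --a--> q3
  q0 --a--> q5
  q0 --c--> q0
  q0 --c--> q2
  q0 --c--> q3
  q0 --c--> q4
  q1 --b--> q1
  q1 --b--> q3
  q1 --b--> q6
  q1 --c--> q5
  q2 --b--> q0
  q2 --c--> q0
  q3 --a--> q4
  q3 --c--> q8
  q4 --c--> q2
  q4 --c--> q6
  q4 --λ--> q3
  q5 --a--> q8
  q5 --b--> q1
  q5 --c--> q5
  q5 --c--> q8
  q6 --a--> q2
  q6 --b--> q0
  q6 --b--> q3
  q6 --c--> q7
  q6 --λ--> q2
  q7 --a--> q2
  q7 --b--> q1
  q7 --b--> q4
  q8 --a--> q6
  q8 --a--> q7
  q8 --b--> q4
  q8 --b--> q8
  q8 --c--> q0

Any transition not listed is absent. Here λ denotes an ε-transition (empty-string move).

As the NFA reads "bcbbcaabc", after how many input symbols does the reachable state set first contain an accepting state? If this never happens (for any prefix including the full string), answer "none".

none

Start in {q0}.
Read 'b': {q0} → ∅.
The set is empty and remains empty for the remaining 8 symbols.
No reachable set along the way intersects F.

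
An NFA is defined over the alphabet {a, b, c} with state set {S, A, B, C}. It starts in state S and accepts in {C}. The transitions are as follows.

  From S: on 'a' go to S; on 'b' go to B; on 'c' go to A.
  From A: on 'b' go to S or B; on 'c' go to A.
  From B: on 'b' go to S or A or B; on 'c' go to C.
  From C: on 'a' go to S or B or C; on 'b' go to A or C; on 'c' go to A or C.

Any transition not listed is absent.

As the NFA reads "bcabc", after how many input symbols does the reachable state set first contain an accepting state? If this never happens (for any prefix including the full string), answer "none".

2

Start in {S}.
Read 'b': S→{B}; now {B}.
Read 'c': B→{C}; now {C}.
None of the earlier sets intersect F, but {C} does.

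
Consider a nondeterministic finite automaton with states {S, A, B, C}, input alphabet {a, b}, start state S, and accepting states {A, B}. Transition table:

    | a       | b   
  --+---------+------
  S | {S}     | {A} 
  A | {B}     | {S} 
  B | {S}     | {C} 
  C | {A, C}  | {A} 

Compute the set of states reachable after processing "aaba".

{B}

Start in {S}.
Read 'a': S→{S}; now {S}.
Read 'a': S→{S}; now {S}.
Read 'b': S→{A}; now {A}.
Read 'a': A→{B}; now {B}.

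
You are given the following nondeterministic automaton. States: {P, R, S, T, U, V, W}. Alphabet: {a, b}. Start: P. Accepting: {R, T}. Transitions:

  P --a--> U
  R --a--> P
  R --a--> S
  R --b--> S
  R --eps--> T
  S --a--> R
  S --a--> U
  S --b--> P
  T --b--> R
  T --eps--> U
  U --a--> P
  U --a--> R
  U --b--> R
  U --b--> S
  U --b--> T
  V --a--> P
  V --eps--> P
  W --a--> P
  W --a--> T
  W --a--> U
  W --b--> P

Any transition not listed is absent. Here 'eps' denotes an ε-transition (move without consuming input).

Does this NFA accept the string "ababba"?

Yes

Start in {P}.
Read 'a': P→{U}; now {U}.
Read 'b': U→{R, S, T}; union {R, S, T}; ε-closure = {R, S, T, U}.
Read 'a': R→{P, S}, S→{R, U}, T→∅, U→{P, R}; union {P, R, S, U}; ε-closure = {P, R, S, T, U}.
Read 'b': P→∅, R→{S}, S→{P}, T→{R}, U→{R, S, T}; union {P, R, S, T}; ε-closure = {P, R, S, T, U}.
Read 'b': P→∅, R→{S}, S→{P}, T→{R}, U→{R, S, T}; union {P, R, S, T}; ε-closure = {P, R, S, T, U}.
Read 'a': P→{U}, R→{P, S}, S→{R, U}, T→∅, U→{P, R}; union {P, R, S, U}; ε-closure = {P, R, S, T, U}.
The final set {P, R, S, T, U} contains the accepting states R, T.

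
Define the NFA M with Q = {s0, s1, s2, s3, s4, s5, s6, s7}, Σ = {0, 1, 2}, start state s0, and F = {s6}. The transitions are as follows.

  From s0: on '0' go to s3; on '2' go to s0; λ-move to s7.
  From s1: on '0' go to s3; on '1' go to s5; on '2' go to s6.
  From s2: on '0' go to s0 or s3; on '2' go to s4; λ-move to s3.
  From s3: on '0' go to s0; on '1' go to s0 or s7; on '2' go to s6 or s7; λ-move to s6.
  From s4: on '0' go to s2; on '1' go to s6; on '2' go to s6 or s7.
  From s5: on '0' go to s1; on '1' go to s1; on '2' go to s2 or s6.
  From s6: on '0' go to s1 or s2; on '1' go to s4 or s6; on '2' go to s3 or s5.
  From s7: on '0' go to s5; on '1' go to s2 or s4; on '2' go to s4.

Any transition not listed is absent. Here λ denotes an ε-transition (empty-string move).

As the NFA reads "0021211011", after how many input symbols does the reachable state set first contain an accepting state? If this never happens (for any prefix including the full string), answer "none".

1

Start: ε-closure({s0}) = {s0, s7}.
Read '0': s0→{s3}, s7→{s5}; union {s3, s5}; ε-closure = {s3, s5, s6}.
None of the earlier sets intersect F, but {s3, s5, s6} does.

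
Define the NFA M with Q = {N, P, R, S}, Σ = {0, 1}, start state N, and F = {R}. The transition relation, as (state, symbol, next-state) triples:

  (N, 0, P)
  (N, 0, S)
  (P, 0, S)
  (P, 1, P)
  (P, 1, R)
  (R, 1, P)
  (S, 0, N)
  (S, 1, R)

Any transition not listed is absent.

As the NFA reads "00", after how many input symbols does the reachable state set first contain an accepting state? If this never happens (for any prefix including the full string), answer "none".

Start in {N}.
Read '0': N→{P, S}; now {P, S}.
Read '0': P→{S}, S→{N}; now {N, S}.
No reachable set along the way intersects F.

none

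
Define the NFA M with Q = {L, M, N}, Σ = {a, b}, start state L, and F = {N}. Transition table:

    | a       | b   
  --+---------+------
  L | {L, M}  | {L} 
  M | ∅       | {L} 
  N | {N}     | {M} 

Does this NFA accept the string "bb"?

No

Start in {L}.
Read 'b': L→{L}; now {L}.
Read 'b': L→{L}; now {L}.
The final set {L} contains no accepting state.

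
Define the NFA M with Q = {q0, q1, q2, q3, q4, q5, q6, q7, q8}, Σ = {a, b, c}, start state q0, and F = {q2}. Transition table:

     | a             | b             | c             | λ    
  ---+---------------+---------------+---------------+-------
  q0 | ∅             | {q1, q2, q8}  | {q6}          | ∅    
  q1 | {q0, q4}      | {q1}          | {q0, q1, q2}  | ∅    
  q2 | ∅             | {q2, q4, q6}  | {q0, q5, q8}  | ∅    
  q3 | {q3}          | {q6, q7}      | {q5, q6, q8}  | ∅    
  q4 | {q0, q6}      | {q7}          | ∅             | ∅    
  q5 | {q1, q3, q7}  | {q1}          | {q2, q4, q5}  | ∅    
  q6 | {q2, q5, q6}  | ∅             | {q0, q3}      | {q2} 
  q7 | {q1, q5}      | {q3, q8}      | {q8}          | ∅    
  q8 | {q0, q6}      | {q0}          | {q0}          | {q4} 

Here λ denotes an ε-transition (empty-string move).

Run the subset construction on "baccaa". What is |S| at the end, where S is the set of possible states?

8

Start in {q0}.
Read 'b': q0→{q1, q2, q8}; union {q1, q2, q8}; ε-closure = {q1, q2, q4, q8}.
Read 'a': q1→{q0, q4}, q2→∅, q4→{q0, q6}, q8→{q0, q6}; union {q0, q4, q6}; ε-closure = {q0, q2, q4, q6}.
Read 'c': q0→{q6}, q2→{q0, q5, q8}, q4→∅, q6→{q0, q3}; union {q0, q3, q5, q6, q8}; ε-closure = {q0, q2, q3, q4, q5, q6, q8}.
Read 'c': q0→{q6}, q2→{q0, q5, q8}, q3→{q5, q6, q8}, q4→∅, q5→{q2, q4, q5}, q6→{q0, q3}, q8→{q0}; now {q0, q2, q3, q4, q5, q6, q8}.
Read 'a': q0→∅, q2→∅, q3→{q3}, q4→{q0, q6}, q5→{q1, q3, q7}, q6→{q2, q5, q6}, q8→{q0, q6}; now {q0, q1, q2, q3, q5, q6, q7}.
Read 'a': q0→∅, q1→{q0, q4}, q2→∅, q3→{q3}, q5→{q1, q3, q7}, q6→{q2, q5, q6}, q7→{q1, q5}; now {q0, q1, q2, q3, q4, q5, q6, q7}.
That set has 8 states.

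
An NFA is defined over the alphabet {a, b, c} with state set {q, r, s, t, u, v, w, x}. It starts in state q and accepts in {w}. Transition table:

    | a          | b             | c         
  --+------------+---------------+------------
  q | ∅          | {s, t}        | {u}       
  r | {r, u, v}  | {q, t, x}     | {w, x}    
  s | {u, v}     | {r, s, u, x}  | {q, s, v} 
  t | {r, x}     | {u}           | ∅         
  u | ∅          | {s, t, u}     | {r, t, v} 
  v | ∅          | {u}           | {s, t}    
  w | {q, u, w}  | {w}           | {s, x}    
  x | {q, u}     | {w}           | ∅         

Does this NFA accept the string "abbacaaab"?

No

Start in {q}.
Read 'a': q→∅; now ∅.
The set is empty and remains empty for the remaining 8 symbols.
The final set ∅ contains no accepting state.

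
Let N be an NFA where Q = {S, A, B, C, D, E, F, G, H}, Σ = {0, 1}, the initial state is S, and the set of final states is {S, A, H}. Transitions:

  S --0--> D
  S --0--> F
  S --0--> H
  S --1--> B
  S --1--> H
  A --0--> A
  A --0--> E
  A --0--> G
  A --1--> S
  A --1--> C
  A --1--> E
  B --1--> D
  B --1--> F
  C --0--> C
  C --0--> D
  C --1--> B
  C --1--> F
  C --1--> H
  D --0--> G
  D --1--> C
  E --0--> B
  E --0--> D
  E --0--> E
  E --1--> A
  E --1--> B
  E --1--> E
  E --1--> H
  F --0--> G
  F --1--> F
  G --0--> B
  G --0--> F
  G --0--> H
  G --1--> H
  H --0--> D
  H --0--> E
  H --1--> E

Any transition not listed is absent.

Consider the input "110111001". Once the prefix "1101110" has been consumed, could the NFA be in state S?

Start in {S}.
Read '1': {S} → {B, H}.
Read '1': {B, H} → {D, E, F}.
Read '0': {D, E, F} → {B, D, E, G}.
Read '1': {B, D, E, G} → {A, B, C, D, E, F, H}.
Read '1': {A, B, C, D, E, F, H} → {S, A, B, C, D, E, F, H}.
Read '1': {S, A, B, C, D, E, F, H} → {S, A, B, C, D, E, F, H}.
Read '0': {S, A, B, C, D, E, F, H} → {A, B, C, D, E, F, G, H}.
State S is not in {A, B, C, D, E, F, G, H}.

No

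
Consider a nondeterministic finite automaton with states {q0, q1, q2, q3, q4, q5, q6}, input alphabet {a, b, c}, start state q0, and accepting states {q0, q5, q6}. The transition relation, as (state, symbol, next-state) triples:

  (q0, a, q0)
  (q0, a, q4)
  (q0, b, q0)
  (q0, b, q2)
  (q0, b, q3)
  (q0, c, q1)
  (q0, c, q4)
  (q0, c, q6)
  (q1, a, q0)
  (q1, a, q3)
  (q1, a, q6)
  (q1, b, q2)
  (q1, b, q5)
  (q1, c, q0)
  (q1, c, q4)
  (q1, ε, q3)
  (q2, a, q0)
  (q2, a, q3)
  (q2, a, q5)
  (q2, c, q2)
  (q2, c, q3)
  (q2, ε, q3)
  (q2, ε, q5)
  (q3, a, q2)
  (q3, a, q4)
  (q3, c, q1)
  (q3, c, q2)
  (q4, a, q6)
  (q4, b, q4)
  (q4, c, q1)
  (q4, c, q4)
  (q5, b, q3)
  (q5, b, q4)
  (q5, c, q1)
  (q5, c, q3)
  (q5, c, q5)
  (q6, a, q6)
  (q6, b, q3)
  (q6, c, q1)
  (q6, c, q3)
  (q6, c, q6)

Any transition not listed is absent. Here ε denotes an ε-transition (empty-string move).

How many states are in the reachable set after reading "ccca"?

Start in {q0}.
Read 'c': q0→{q1, q4, q6}; union {q1, q4, q6}; ε-closure = {q1, q3, q4, q6}.
Read 'c': q1→{q0, q4}, q3→{q1, q2}, q4→{q1, q4}, q6→{q1, q3, q6}; union {q0, q1, q2, q3, q4, q6}; ε-closure = {q0, q1, q2, q3, q4, q5, q6}.
Read 'c': q0→{q1, q4, q6}, q1→{q0, q4}, q2→{q2, q3}, q3→{q1, q2}, q4→{q1, q4}, q5→{q1, q3, q5}, q6→{q1, q3, q6}; now {q0, q1, q2, q3, q4, q5, q6}.
Read 'a': q0→{q0, q4}, q1→{q0, q3, q6}, q2→{q0, q3, q5}, q3→{q2, q4}, q4→{q6}, q5→∅, q6→{q6}; now {q0, q2, q3, q4, q5, q6}.
That set has 6 states.

6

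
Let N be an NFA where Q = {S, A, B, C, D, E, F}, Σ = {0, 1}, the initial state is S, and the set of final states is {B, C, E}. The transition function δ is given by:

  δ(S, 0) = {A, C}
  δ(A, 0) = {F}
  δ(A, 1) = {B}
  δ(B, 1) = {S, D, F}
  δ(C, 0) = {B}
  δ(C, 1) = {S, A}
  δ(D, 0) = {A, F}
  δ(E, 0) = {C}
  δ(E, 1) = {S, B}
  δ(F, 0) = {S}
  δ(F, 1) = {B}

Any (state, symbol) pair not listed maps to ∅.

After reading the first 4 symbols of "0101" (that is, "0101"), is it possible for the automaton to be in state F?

Start in {S}.
Read '0': {S} → {A, C}.
Read '1': {A, C} → {S, A, B}.
Read '0': {S, A, B} → {A, C, F}.
Read '1': {A, C, F} → {S, A, B}.
State F is not in {S, A, B}.

No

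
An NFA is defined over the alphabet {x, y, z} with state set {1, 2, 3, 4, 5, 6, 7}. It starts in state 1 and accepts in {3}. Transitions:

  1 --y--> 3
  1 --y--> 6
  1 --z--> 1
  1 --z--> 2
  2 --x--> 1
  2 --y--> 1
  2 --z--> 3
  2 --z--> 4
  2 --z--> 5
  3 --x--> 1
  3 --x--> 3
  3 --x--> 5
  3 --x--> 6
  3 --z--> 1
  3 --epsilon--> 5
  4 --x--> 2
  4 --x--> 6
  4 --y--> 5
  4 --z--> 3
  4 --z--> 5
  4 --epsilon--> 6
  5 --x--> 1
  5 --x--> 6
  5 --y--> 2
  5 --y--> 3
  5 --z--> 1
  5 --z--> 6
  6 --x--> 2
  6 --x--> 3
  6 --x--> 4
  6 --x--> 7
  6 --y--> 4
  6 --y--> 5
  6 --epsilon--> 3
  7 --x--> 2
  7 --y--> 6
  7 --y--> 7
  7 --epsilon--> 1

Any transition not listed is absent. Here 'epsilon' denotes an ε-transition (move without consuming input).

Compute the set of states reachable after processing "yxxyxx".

{1, 2, 3, 4, 5, 6, 7}

Start in {1}.
Read 'y': 1→{3, 6}; union {3, 6}; ε-closure = {3, 5, 6}.
Read 'x': 3→{1, 3, 5, 6}, 5→{1, 6}, 6→{2, 3, 4, 7}; now {1, 2, 3, 4, 5, 6, 7}.
Read 'x': 1→∅, 2→{1}, 3→{1, 3, 5, 6}, 4→{2, 6}, 5→{1, 6}, 6→{2, 3, 4, 7}, 7→{2}; now {1, 2, 3, 4, 5, 6, 7}.
Read 'y': 1→{3, 6}, 2→{1}, 3→∅, 4→{5}, 5→{2, 3}, 6→{4, 5}, 7→{6, 7}; now {1, 2, 3, 4, 5, 6, 7}.
Read 'x': 1→∅, 2→{1}, 3→{1, 3, 5, 6}, 4→{2, 6}, 5→{1, 6}, 6→{2, 3, 4, 7}, 7→{2}; now {1, 2, 3, 4, 5, 6, 7}.
Read 'x': 1→∅, 2→{1}, 3→{1, 3, 5, 6}, 4→{2, 6}, 5→{1, 6}, 6→{2, 3, 4, 7}, 7→{2}; now {1, 2, 3, 4, 5, 6, 7}.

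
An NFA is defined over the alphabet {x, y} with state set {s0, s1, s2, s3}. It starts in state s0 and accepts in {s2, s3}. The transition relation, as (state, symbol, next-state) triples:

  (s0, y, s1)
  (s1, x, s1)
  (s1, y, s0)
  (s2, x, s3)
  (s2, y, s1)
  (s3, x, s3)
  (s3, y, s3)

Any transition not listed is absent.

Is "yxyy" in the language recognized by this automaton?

No

Start in {s0}.
Read 'y': {s0} → {s1}.
Read 'x': {s1} → {s1}.
Read 'y': {s1} → {s0}.
Read 'y': {s0} → {s1}.
The final set {s1} contains no accepting state.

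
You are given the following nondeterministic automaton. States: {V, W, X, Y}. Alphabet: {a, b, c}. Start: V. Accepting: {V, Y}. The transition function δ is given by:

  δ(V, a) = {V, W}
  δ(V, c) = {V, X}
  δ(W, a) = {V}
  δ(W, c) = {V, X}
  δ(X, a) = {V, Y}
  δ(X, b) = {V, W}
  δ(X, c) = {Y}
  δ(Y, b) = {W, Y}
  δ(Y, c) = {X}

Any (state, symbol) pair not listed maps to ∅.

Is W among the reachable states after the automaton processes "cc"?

No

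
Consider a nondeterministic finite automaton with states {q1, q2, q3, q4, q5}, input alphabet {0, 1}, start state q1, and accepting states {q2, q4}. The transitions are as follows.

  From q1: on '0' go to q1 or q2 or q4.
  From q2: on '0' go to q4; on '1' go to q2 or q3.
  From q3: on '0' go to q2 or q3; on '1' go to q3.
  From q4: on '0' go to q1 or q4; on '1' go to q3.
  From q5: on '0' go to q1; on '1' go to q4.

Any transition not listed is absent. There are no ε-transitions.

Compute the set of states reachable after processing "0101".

{q2, q3}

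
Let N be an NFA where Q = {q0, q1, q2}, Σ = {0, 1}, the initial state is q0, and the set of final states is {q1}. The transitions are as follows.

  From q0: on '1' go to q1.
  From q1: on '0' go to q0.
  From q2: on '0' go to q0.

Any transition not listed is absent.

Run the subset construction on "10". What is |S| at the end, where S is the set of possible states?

1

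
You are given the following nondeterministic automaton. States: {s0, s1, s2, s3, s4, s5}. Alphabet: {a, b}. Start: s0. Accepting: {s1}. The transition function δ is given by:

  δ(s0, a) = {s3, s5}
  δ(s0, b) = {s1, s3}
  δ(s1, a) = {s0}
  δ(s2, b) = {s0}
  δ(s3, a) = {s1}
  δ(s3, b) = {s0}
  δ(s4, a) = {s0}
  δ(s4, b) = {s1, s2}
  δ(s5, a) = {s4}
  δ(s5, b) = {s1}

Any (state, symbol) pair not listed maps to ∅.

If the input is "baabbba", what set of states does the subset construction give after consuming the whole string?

{s0, s1, s3, s5}

Start in {s0}.
Read 'b': {s0} → {s1, s3}.
Read 'a': {s1, s3} → {s0, s1}.
Read 'a': {s0, s1} → {s0, s3, s5}.
Read 'b': {s0, s3, s5} → {s0, s1, s3}.
Read 'b': {s0, s1, s3} → {s0, s1, s3}.
Read 'b': {s0, s1, s3} → {s0, s1, s3}.
Read 'a': {s0, s1, s3} → {s0, s1, s3, s5}.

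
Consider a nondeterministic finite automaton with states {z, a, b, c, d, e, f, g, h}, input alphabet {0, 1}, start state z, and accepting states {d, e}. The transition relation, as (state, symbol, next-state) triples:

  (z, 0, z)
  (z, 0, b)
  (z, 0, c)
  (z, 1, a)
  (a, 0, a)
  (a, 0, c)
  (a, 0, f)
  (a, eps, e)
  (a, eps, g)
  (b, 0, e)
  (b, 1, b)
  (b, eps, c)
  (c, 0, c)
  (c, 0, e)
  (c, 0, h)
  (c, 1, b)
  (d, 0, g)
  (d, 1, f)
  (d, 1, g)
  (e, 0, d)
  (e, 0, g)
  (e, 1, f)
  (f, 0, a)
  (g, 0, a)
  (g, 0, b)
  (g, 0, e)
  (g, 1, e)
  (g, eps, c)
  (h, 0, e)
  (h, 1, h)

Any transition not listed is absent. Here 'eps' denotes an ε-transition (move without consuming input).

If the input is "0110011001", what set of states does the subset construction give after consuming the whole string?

Start in {z}.
Read '0': {z} → {z, b, c}.
Read '1': {z, b, c} → {a, b, c, e, g}.
Read '1': {a, b, c, e, g} → {b, c, e, f}.
Read '0': {b, c, e, f} → {a, c, d, e, g, h}.
Read '0': {a, c, d, e, g, h} → {a, b, c, d, e, f, g, h}.
Read '1': {a, b, c, d, e, f, g, h} → {b, c, e, f, g, h}.
Read '1': {b, c, e, f, g, h} → {b, c, e, f, h}.
Read '0': {b, c, e, f, h} → {a, c, d, e, g, h}.
Read '0': {a, c, d, e, g, h} → {a, b, c, d, e, f, g, h}.
Read '1': {a, b, c, d, e, f, g, h} → {b, c, e, f, g, h}.

{b, c, e, f, g, h}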